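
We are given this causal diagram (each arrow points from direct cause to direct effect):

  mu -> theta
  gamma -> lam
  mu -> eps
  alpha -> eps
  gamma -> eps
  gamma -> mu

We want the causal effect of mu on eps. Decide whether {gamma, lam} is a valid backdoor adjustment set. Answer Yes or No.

Yes

Backdoor paths from mu to eps (paths whose first edge points into mu):
  P1: mu <- gamma -> eps
Condition 1 (no descendant of mu in the set): holds — descendants of mu are {eps, theta}; none are in {gamma, lam}.
Condition 2 (every backdoor path blocked by {gamma, lam}):
  P1: blocked at fork node gamma ∈ conditioning set.
{gamma, lam} satisfies the backdoor criterion.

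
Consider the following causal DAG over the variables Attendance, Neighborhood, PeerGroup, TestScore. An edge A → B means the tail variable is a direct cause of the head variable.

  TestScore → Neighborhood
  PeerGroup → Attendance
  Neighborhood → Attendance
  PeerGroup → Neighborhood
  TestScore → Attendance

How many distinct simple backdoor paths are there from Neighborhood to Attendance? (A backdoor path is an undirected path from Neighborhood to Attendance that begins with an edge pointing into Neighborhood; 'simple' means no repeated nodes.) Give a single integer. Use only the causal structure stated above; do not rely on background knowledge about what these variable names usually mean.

A backdoor path from Neighborhood to Attendance is any simple undirected path whose first edge points into Neighborhood (i.e. leaves Neighborhood via a parent).
Parents of Neighborhood: {PeerGroup, TestScore}.
Enumerating:
  P1: Neighborhood <- TestScore -> Attendance
  P2: Neighborhood <- PeerGroup -> Attendance
That exhausts the simple backdoor paths. Count: 2.

2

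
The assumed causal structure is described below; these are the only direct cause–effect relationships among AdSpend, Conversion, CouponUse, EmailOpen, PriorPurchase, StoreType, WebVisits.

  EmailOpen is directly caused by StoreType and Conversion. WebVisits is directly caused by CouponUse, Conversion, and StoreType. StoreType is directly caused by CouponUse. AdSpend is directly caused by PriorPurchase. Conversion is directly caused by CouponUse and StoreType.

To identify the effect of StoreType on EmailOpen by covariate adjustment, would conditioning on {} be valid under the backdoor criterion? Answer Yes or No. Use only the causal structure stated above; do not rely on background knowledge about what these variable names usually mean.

Backdoor paths from StoreType to EmailOpen (paths whose first edge points into StoreType):
  P1: StoreType <- CouponUse -> Conversion -> EmailOpen
  P2: StoreType <- CouponUse -> WebVisits <- Conversion -> EmailOpen
Condition 1 (no descendant of StoreType in the set): holds — descendants of StoreType are {Conversion, EmailOpen, WebVisits}; none are in {}.
Condition 2 (every backdoor path blocked by {}):
  P1: open — no interior node is in the conditioning set.
  P2: blocked at collider WebVisits (neither it nor any descendant is in the conditioning set).
{} does not satisfy the backdoor criterion.

No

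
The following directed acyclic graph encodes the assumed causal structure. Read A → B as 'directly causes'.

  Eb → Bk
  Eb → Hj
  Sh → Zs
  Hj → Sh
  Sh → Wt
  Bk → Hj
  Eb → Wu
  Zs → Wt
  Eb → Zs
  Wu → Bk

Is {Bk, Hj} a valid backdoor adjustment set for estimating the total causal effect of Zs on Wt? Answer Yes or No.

Backdoor paths from Zs to Wt (paths whose first edge points into Zs):
  P1: Zs <- Eb -> Wu -> Bk -> Hj -> Sh -> Wt
  P2: Zs <- Eb -> Bk -> Hj -> Sh -> Wt
  P3: Zs <- Eb -> Hj -> Sh -> Wt
  P4: Zs <- Sh -> Wt
Condition 1 (no descendant of Zs in the set): holds — descendants of Zs are {Wt}; none are in {Bk, Hj}.
Condition 2 (every backdoor path blocked by {Bk, Hj}):
  P1: blocked at chain node Bk ∈ conditioning set.
  P2: blocked at chain node Bk ∈ conditioning set.
  P3: blocked at chain node Hj ∈ conditioning set.
  P4: open — no interior node is in the conditioning set.
{Bk, Hj} does not satisfy the backdoor criterion.

No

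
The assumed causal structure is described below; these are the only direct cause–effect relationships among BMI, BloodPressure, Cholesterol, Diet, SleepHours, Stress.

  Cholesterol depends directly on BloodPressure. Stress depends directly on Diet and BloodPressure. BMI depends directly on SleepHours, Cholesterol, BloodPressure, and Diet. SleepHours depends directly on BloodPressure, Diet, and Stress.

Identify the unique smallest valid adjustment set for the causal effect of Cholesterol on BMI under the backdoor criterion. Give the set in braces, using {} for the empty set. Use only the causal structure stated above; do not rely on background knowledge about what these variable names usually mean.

Variables eligible for adjustment (non-descendants of Cholesterol, excluding Cholesterol and BMI): {BloodPressure, Diet, SleepHours, Stress}.
Backdoor paths from Cholesterol to BMI:
  P1: Cholesterol <- BloodPressure -> Stress <- Diet -> SleepHours -> BMI
  P2: Cholesterol <- BloodPressure -> Stress <- Diet -> BMI
  P3: Cholesterol <- BloodPressure -> Stress -> SleepHours <- Diet -> BMI
  P4: Cholesterol <- BloodPressure -> Stress -> SleepHours -> BMI
  P5: Cholesterol <- BloodPressure -> SleepHours <- Diet -> BMI
  P6: Cholesterol <- BloodPressure -> SleepHours <- Stress <- Diet -> BMI
  P7: Cholesterol <- BloodPressure -> SleepHours -> BMI
  P8: Cholesterol <- BloodPressure -> BMI
The empty set is not sufficient: P4 (Cholesterol <- BloodPressure -> Stress -> SleepHours -> BMI) has no collider blocking it and no conditioned non-collider, so it is open.
Try {BloodPressure}:
  P1: blocked at fork node BloodPressure ∈ conditioning set.
  P2: blocked at fork node BloodPressure ∈ conditioning set.
  P3: blocked at fork node BloodPressure ∈ conditioning set.
  P4: blocked at fork node BloodPressure ∈ conditioning set.
  P5: blocked at fork node BloodPressure ∈ conditioning set.
  P6: blocked at fork node BloodPressure ∈ conditioning set.
  P7: blocked at fork node BloodPressure ∈ conditioning set.
  P8: blocked at fork node BloodPressure ∈ conditioning set.
{BloodPressure} contains no descendant of Cholesterol and blocks every backdoor path.
No other singleton works — e.g. {Diet} leaves P4 open — so {BloodPressure} is the unique smallest valid adjustment set.

{BloodPressure}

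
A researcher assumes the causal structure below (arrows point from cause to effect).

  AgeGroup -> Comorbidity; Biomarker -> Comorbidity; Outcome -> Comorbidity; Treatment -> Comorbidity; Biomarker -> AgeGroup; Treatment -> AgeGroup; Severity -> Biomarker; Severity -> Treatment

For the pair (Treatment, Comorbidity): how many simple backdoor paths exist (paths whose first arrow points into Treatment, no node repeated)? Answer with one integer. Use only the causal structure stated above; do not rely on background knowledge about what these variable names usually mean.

A backdoor path from Treatment to Comorbidity is any simple undirected path whose first edge points into Treatment (i.e. leaves Treatment via a parent).
Parents of Treatment: {Severity}.
Enumerating:
  P1: Treatment <- Severity -> Biomarker -> AgeGroup -> Comorbidity
  P2: Treatment <- Severity -> Biomarker -> Comorbidity
That exhausts the simple backdoor paths. Count: 2.

2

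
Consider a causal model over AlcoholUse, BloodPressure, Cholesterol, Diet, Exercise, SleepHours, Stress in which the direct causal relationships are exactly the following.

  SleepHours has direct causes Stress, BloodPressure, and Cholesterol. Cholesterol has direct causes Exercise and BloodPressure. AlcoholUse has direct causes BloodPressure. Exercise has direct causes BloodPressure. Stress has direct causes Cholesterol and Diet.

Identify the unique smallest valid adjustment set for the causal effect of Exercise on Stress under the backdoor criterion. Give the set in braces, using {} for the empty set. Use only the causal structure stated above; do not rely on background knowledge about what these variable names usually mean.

{BloodPressure}

Variables eligible for adjustment (non-descendants of Exercise, excluding Exercise and Stress): {AlcoholUse, BloodPressure, Diet}.
Backdoor paths from Exercise to Stress:
  P1: Exercise <- BloodPressure -> Cholesterol -> Stress
  P2: Exercise <- BloodPressure -> Cholesterol -> SleepHours <- Stress
  P3: Exercise <- BloodPressure -> SleepHours <- Cholesterol -> Stress
  P4: Exercise <- BloodPressure -> SleepHours <- Stress
The empty set is not sufficient: P1 (Exercise <- BloodPressure -> Cholesterol -> Stress) has no collider blocking it and no conditioned non-collider, so it is open.
Try {BloodPressure}:
  P1: blocked at fork node BloodPressure ∈ conditioning set.
  P2: blocked at fork node BloodPressure ∈ conditioning set.
  P3: blocked at fork node BloodPressure ∈ conditioning set.
  P4: blocked at fork node BloodPressure ∈ conditioning set.
{BloodPressure} contains no descendant of Exercise and blocks every backdoor path.
No other singleton works — e.g. {Diet} leaves P1 open — so {BloodPressure} is the unique smallest valid adjustment set.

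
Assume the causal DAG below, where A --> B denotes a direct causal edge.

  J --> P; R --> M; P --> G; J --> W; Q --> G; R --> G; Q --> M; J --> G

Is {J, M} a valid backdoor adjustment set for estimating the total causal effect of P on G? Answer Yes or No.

Backdoor paths from P to G (paths whose first edge points into P):
  P1: P <- J -> G
Condition 1 (no descendant of P in the set): holds — descendants of P are {G}; none are in {J, M}.
Condition 2 (every backdoor path blocked by {J, M}):
  P1: blocked at fork node J ∈ conditioning set.
{J, M} satisfies the backdoor criterion.

Yes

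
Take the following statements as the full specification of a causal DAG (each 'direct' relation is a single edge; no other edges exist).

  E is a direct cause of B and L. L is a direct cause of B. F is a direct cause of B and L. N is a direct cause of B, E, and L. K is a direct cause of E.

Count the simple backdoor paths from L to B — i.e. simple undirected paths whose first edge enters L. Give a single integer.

A backdoor path from L to B is any simple undirected path whose first edge points into L (i.e. leaves L via a parent).
Parents of L: {E, F, N}.
Enumerating:
  P1: L <- N -> E -> B
  P2: L <- N -> B
  P3: L <- E <- N -> B
  P4: L <- E -> B
  P5: L <- F -> B
That exhausts the simple backdoor paths. Count: 5.

5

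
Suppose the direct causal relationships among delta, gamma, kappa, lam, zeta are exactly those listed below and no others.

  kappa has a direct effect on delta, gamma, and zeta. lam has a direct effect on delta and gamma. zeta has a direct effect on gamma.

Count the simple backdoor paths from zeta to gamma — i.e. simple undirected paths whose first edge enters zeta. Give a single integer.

2

A backdoor path from zeta to gamma is any simple undirected path whose first edge points into zeta (i.e. leaves zeta via a parent).
Parents of zeta: {kappa}.
Enumerating:
  P1: zeta <- kappa -> delta <- lam -> gamma
  P2: zeta <- kappa -> gamma
That exhausts the simple backdoor paths. Count: 2.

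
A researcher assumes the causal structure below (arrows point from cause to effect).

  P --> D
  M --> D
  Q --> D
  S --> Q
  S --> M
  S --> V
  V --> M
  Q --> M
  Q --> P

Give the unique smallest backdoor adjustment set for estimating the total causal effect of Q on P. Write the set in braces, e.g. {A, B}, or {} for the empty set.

Variables eligible for adjustment (non-descendants of Q, excluding Q and P): {S, V}.
Backdoor paths from Q to P:
  P1: Q <- S -> V -> M -> D <- P
  P2: Q <- S -> M -> D <- P
Each backdoor path contains an unconditioned collider, so every path is already blocked with the empty conditioning set:
  P1: blocked at collider D (neither it nor any descendant is in the conditioning set).
  P2: blocked at collider D (neither it nor any descendant is in the conditioning set).
The empty set is therefore the unique smallest valid set.

{}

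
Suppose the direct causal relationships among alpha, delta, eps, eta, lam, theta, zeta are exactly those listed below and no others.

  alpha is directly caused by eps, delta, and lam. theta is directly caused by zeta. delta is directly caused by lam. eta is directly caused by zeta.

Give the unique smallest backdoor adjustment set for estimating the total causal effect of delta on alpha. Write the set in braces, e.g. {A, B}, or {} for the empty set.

Variables eligible for adjustment (non-descendants of delta, excluding delta and alpha): {eps, eta, lam, theta, zeta}.
Backdoor paths from delta to alpha:
  P1: delta <- lam -> alpha
The empty set is not sufficient: P1 (delta <- lam -> alpha) has no collider blocking it and no conditioned non-collider, so it is open.
Try {lam}:
  P1: blocked at fork node lam ∈ conditioning set.
{lam} contains no descendant of delta and blocks every backdoor path.
No other singleton works — e.g. {zeta} leaves P1 open — so {lam} is the unique smallest valid adjustment set.

{lam}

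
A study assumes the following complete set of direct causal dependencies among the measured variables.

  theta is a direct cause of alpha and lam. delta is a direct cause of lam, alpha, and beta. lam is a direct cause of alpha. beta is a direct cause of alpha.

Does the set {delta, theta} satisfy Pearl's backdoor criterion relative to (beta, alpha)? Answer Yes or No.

Backdoor paths from beta to alpha (paths whose first edge points into beta):
  P1: beta <- delta -> lam <- theta -> alpha
  P2: beta <- delta -> lam -> alpha
  P3: beta <- delta -> alpha
Condition 1 (no descendant of beta in the set): holds — descendants of beta are {alpha}; none are in {delta, theta}.
Condition 2 (every backdoor path blocked by {delta, theta}):
  P1: blocked at fork node delta ∈ conditioning set.
  P2: blocked at fork node delta ∈ conditioning set.
  P3: blocked at fork node delta ∈ conditioning set.
{delta, theta} satisfies the backdoor criterion.

Yes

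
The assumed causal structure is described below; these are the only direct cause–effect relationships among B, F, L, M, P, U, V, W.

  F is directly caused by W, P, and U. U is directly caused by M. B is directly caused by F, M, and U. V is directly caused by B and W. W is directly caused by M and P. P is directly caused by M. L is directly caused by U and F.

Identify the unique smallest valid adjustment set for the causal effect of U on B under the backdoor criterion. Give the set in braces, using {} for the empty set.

Variables eligible for adjustment (non-descendants of U, excluding U and B): {M, P, W}.
Backdoor paths from U to B:
  P1: U <- M -> P -> W -> F -> B
  P2: U <- M -> P -> W -> V <- B
  P3: U <- M -> P -> F <- W -> V <- B
  P4: U <- M -> P -> F -> B
  P5: U <- M -> W <- P -> F -> B
  P6: U <- M -> W -> F -> B
  P7: U <- M -> W -> V <- B
  P8: U <- M -> B
The empty set is not sufficient: P1 (U <- M -> P -> W -> F -> B) has no collider blocking it and no conditioned non-collider, so it is open.
Try {M}:
  P1: blocked at fork node M ∈ conditioning set.
  P2: blocked at fork node M ∈ conditioning set.
  P3: blocked at fork node M ∈ conditioning set.
  P4: blocked at fork node M ∈ conditioning set.
  P5: blocked at fork node M ∈ conditioning set.
  P6: blocked at fork node M ∈ conditioning set.
  P7: blocked at fork node M ∈ conditioning set.
  P8: blocked at fork node M ∈ conditioning set.
{M} contains no descendant of U and blocks every backdoor path.
No other singleton works — e.g. {P} leaves P6 open — so {M} is the unique smallest valid adjustment set.

{M}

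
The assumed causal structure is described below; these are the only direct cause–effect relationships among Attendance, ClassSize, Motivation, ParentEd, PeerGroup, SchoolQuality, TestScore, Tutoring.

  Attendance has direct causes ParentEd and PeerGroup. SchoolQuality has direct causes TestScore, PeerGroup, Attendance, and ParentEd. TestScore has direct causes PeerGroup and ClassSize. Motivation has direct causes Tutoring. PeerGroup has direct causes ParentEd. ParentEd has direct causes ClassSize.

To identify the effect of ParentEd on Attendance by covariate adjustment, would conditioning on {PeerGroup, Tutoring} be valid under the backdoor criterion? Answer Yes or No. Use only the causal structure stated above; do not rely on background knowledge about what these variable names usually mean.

Backdoor paths from ParentEd to Attendance (paths whose first edge points into ParentEd):
  P1: ParentEd <- ClassSize -> TestScore <- PeerGroup -> Attendance
  P2: ParentEd <- ClassSize -> TestScore <- PeerGroup -> SchoolQuality <- Attendance
  P3: ParentEd <- ClassSize -> TestScore -> SchoolQuality <- PeerGroup -> Attendance
  P4: ParentEd <- ClassSize -> TestScore -> SchoolQuality <- Attendance
Condition 1 (no descendant of ParentEd in the set): FAILS — PeerGroup is a descendant of ParentEd.
Condition 2 (every backdoor path blocked by {PeerGroup, Tutoring}):
  P1: blocked at collider TestScore (neither it nor any descendant is in the conditioning set).
  P2: blocked at collider TestScore (neither it nor any descendant is in the conditioning set).
  P3: blocked at collider SchoolQuality (neither it nor any descendant is in the conditioning set).
  P4: blocked at collider SchoolQuality (neither it nor any descendant is in the conditioning set).
{PeerGroup, Tutoring} does not satisfy the backdoor criterion.

No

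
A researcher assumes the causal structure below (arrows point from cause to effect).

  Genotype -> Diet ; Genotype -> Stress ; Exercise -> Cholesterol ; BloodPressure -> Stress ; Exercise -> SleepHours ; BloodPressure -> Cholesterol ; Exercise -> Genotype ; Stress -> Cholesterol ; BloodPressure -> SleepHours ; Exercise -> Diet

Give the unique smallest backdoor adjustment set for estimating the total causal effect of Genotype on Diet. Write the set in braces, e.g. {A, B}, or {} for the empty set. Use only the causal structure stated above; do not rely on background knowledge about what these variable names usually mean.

{Exercise}

Variables eligible for adjustment (non-descendants of Genotype, excluding Genotype and Diet): {BloodPressure, Exercise, SleepHours}.
Backdoor paths from Genotype to Diet:
  P1: Genotype <- Exercise -> Diet
The empty set is not sufficient: P1 (Genotype <- Exercise -> Diet) has no collider blocking it and no conditioned non-collider, so it is open.
Try {Exercise}:
  P1: blocked at fork node Exercise ∈ conditioning set.
{Exercise} contains no descendant of Genotype and blocks every backdoor path.
No other singleton works — e.g. {BloodPressure} leaves P1 open — so {Exercise} is the unique smallest valid adjustment set.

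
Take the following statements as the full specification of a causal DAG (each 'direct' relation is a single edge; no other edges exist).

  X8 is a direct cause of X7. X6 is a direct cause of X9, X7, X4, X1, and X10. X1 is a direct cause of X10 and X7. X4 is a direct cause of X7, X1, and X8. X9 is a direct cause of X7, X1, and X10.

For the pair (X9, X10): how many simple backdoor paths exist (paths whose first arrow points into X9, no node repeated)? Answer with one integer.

8

A backdoor path from X9 to X10 is any simple undirected path whose first edge points into X9 (i.e. leaves X9 via a parent).
Parents of X9: {X6}.
Enumerating:
  P1: X9 <- X6 -> X4 -> X8 -> X7 <- X1 -> X10
  P2: X9 <- X6 -> X4 -> X1 -> X10
  P3: X9 <- X6 -> X4 -> X7 <- X1 -> X10
  P4: X9 <- X6 -> X1 -> X10
  P5: X9 <- X6 -> X7 <- X4 -> X1 -> X10
  P6: X9 <- X6 -> X7 <- X8 <- X4 -> X1 -> X10
  P7: X9 <- X6 -> X7 <- X1 -> X10
  P8: X9 <- X6 -> X10
That exhausts the simple backdoor paths. Count: 8.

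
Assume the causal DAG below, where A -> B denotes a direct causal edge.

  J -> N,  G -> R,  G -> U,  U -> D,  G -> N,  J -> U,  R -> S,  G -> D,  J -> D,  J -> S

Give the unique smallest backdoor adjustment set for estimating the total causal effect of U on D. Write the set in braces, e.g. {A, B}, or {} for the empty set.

Variables eligible for adjustment (non-descendants of U, excluding U and D): {G, J, N, R, S}.
Backdoor paths from U to D:
  P1: U <- J -> N <- G -> D
  P2: U <- J -> D
  P3: U <- J -> S <- R <- G -> D
  P4: U <- G -> N <- J -> D
  P5: U <- G -> R -> S <- J -> D
  P6: U <- G -> D
The empty set is not sufficient: P2 (U <- J -> D) has no collider blocking it and no conditioned non-collider, so it is open.
Try {G, J}:
  P1: blocked at fork node J ∈ conditioning set.
  P2: blocked at fork node J ∈ conditioning set.
  P3: blocked at fork node J ∈ conditioning set.
  P4: blocked at fork node G ∈ conditioning set.
  P5: blocked at fork node G ∈ conditioning set.
  P6: blocked at fork node G ∈ conditioning set.
{G, J} contains no descendant of U and blocks every backdoor path.
Every element of {G, J} is needed (dropping G leaves P6 open; dropping J leaves P2 open), so no proper subset is valid.
Among all size-2 subsets of the eligible variables, only {G, J} blocks every backdoor path, so it is the unique smallest valid adjustment set.

{G, J}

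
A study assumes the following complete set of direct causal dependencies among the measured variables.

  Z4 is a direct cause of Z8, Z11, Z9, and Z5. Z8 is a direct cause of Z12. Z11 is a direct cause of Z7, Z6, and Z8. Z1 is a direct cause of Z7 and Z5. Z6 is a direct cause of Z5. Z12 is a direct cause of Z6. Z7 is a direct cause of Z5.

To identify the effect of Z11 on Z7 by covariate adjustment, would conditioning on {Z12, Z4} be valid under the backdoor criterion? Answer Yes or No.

Backdoor paths from Z11 to Z7 (paths whose first edge points into Z11):
  P1: Z11 <- Z4 -> Z8 -> Z12 -> Z6 -> Z5 <- Z1 -> Z7
  P2: Z11 <- Z4 -> Z8 -> Z12 -> Z6 -> Z5 <- Z7
  P3: Z11 <- Z4 -> Z5 <- Z1 -> Z7
  P4: Z11 <- Z4 -> Z5 <- Z7
Condition 1 (no descendant of Z11 in the set): FAILS — Z12 is a descendant of Z11.
Condition 2 (every backdoor path blocked by {Z12, Z4}):
  P1: blocked at fork node Z4 ∈ conditioning set.
  P2: blocked at fork node Z4 ∈ conditioning set.
  P3: blocked at fork node Z4 ∈ conditioning set.
  P4: blocked at fork node Z4 ∈ conditioning set.
{Z12, Z4} does not satisfy the backdoor criterion.

No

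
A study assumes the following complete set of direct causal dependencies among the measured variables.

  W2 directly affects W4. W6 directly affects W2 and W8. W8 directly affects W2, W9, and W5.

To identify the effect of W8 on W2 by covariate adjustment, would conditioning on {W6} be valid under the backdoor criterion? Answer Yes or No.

Yes

Backdoor paths from W8 to W2 (paths whose first edge points into W8):
  P1: W8 <- W6 -> W2
Condition 1 (no descendant of W8 in the set): holds — descendants of W8 are {W2, W4, W5, W9}; none are in {W6}.
Condition 2 (every backdoor path blocked by {W6}):
  P1: blocked at fork node W6 ∈ conditioning set.
{W6} satisfies the backdoor criterion.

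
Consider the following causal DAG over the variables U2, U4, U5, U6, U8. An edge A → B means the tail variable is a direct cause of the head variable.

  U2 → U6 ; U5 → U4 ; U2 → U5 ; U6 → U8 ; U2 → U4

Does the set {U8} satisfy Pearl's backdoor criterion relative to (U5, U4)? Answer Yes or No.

Backdoor paths from U5 to U4 (paths whose first edge points into U5):
  P1: U5 <- U2 -> U4
Condition 1 (no descendant of U5 in the set): holds — descendants of U5 are {U4}; none are in {U8}.
Condition 2 (every backdoor path blocked by {U8}):
  P1: open — no interior node is in the conditioning set.
{U8} does not satisfy the backdoor criterion.

No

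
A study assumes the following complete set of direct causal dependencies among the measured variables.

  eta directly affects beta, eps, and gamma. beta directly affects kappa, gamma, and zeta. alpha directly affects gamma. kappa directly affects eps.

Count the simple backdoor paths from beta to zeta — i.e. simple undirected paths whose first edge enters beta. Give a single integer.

0

A backdoor path from beta to zeta is any simple undirected path whose first edge points into beta (i.e. leaves beta via a parent).
Parents of beta: {eta}.
No simple path from any parent of beta reaches zeta without revisiting beta, so there are no backdoor paths.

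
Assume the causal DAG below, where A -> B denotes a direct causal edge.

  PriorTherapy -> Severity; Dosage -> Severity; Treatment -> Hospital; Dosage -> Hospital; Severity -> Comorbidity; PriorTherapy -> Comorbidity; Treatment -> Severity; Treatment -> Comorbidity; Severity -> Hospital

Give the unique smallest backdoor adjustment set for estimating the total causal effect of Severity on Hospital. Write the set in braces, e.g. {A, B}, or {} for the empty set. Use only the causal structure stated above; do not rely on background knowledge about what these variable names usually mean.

{Dosage, Treatment}

Variables eligible for adjustment (non-descendants of Severity, excluding Severity and Hospital): {Dosage, PriorTherapy, Treatment}.
Backdoor paths from Severity to Hospital:
  P1: Severity <- PriorTherapy -> Comorbidity <- Treatment -> Hospital
  P2: Severity <- Dosage -> Hospital
  P3: Severity <- Treatment -> Hospital
The empty set is not sufficient: P2 (Severity <- Dosage -> Hospital) has no collider blocking it and no conditioned non-collider, so it is open.
Try {Dosage, Treatment}:
  P1: blocked at collider Comorbidity (neither it nor any descendant is in the conditioning set).
  P2: blocked at fork node Dosage ∈ conditioning set.
  P3: blocked at fork node Treatment ∈ conditioning set.
{Dosage, Treatment} contains no descendant of Severity and blocks every backdoor path.
Every element of {Dosage, Treatment} is needed (dropping Dosage leaves P2 open; dropping Treatment leaves P3 open), so no proper subset is valid.
Among all size-2 subsets of the eligible variables, only {Dosage, Treatment} blocks every backdoor path, so it is the unique smallest valid adjustment set.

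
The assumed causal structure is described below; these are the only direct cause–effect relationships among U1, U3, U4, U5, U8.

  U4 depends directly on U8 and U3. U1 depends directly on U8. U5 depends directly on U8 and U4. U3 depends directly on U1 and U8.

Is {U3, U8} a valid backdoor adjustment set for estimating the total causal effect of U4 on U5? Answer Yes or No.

Yes

Backdoor paths from U4 to U5 (paths whose first edge points into U4):
  P1: U4 <- U8 -> U5
  P2: U4 <- U3 <- U8 -> U5
  P3: U4 <- U3 <- U1 <- U8 -> U5
Condition 1 (no descendant of U4 in the set): holds — descendants of U4 are {U5}; none are in {U3, U8}.
Condition 2 (every backdoor path blocked by {U3, U8}):
  P1: blocked at fork node U8 ∈ conditioning set.
  P2: blocked at chain node U3 ∈ conditioning set.
  P3: blocked at chain node U3 ∈ conditioning set.
{U3, U8} satisfies the backdoor criterion.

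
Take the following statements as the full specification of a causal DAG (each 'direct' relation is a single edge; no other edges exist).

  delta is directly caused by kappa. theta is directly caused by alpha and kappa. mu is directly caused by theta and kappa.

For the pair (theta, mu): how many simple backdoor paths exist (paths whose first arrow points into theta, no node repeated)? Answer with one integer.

1

A backdoor path from theta to mu is any simple undirected path whose first edge points into theta (i.e. leaves theta via a parent).
Parents of theta: {alpha, kappa}.
Enumerating:
  P1: theta <- kappa -> mu
That exhausts the simple backdoor paths. Count: 1.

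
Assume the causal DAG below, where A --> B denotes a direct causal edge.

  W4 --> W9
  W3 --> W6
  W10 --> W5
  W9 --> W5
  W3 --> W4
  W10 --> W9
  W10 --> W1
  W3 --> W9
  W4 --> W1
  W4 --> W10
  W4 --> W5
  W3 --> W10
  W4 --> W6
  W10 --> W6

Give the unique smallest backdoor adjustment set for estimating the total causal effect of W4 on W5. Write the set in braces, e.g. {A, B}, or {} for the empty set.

{W3}

Variables eligible for adjustment (non-descendants of W4, excluding W4 and W5): {W3}.
Backdoor paths from W4 to W5:
  P1: W4 <- W3 -> W10 -> W9 -> W5
  P2: W4 <- W3 -> W10 -> W5
  P3: W4 <- W3 -> W9 <- W10 -> W5
  P4: W4 <- W3 -> W9 -> W5
  P5: W4 <- W3 -> W6 <- W10 -> W9 -> W5
  P6: W4 <- W3 -> W6 <- W10 -> W5
The empty set is not sufficient: P1 (W4 <- W3 -> W10 -> W9 -> W5) has no collider blocking it and no conditioned non-collider, so it is open.
Try {W3}:
  P1: blocked at fork node W3 ∈ conditioning set.
  P2: blocked at fork node W3 ∈ conditioning set.
  P3: blocked at fork node W3 ∈ conditioning set.
  P4: blocked at fork node W3 ∈ conditioning set.
  P5: blocked at fork node W3 ∈ conditioning set.
  P6: blocked at fork node W3 ∈ conditioning set.
{W3} contains no descendant of W4 and blocks every backdoor path.
{W3} is the unique smallest valid adjustment set.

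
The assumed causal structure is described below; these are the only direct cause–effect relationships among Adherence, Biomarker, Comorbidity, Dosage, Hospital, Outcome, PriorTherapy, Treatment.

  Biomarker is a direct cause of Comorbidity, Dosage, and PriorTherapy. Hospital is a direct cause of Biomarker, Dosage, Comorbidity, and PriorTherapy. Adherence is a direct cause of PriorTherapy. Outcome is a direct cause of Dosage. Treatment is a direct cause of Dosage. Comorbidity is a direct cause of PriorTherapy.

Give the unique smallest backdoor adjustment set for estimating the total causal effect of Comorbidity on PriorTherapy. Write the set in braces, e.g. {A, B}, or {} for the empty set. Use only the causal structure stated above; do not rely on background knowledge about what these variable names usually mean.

{Biomarker, Hospital}

Variables eligible for adjustment (non-descendants of Comorbidity, excluding Comorbidity and PriorTherapy): {Adherence, Biomarker, Dosage, Hospital, Outcome, Treatment}.
Backdoor paths from Comorbidity to PriorTherapy:
  P1: Comorbidity <- Hospital -> Biomarker -> PriorTherapy
  P2: Comorbidity <- Hospital -> Dosage <- Biomarker -> PriorTherapy
  P3: Comorbidity <- Hospital -> PriorTherapy
  P4: Comorbidity <- Biomarker <- Hospital -> PriorTherapy
  P5: Comorbidity <- Biomarker -> Dosage <- Hospital -> PriorTherapy
  P6: Comorbidity <- Biomarker -> PriorTherapy
The empty set is not sufficient: P1 (Comorbidity <- Hospital -> Biomarker -> PriorTherapy) has no collider blocking it and no conditioned non-collider, so it is open.
Try {Biomarker, Hospital}:
  P1: blocked at fork node Hospital ∈ conditioning set.
  P2: blocked at fork node Hospital ∈ conditioning set.
  P3: blocked at fork node Hospital ∈ conditioning set.
  P4: blocked at chain node Biomarker ∈ conditioning set.
  P5: blocked at fork node Biomarker ∈ conditioning set.
  P6: blocked at fork node Biomarker ∈ conditioning set.
{Biomarker, Hospital} contains no descendant of Comorbidity and blocks every backdoor path.
Every element of {Biomarker, Hospital} is needed (dropping Biomarker leaves P6 open; dropping Hospital leaves P3 open), so no proper subset is valid.
Among all size-2 subsets of the eligible variables, only {Biomarker, Hospital} blocks every backdoor path, so it is the unique smallest valid adjustment set.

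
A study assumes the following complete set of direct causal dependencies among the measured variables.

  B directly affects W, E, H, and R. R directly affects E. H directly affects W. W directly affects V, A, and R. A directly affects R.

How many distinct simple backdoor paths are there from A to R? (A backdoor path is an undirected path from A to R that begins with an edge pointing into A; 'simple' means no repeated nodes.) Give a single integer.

5

A backdoor path from A to R is any simple undirected path whose first edge points into A (i.e. leaves A via a parent).
Parents of A: {W}.
Enumerating:
  P1: A <- W <- B -> R
  P2: A <- W <- B -> E <- R
  P3: A <- W <- H <- B -> R
  P4: A <- W <- H <- B -> E <- R
  P5: A <- W -> R
That exhausts the simple backdoor paths. Count: 5.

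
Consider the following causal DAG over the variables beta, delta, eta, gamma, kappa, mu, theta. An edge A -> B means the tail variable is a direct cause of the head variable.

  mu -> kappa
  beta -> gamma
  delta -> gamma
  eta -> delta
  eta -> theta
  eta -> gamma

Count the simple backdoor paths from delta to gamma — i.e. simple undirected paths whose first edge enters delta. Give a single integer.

1

A backdoor path from delta to gamma is any simple undirected path whose first edge points into delta (i.e. leaves delta via a parent).
Parents of delta: {eta}.
Enumerating:
  P1: delta <- eta -> gamma
That exhausts the simple backdoor paths. Count: 1.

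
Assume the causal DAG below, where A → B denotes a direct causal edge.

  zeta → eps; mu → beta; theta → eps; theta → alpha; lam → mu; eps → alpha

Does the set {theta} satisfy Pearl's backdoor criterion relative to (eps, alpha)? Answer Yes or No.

Backdoor paths from eps to alpha (paths whose first edge points into eps):
  P1: eps <- theta -> alpha
Condition 1 (no descendant of eps in the set): holds — descendants of eps are {alpha}; none are in {theta}.
Condition 2 (every backdoor path blocked by {theta}):
  P1: blocked at fork node theta ∈ conditioning set.
{theta} satisfies the backdoor criterion.

Yes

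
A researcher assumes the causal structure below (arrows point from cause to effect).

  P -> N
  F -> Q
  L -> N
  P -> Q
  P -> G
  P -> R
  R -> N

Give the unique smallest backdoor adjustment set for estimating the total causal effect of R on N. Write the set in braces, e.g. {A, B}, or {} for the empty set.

Variables eligible for adjustment (non-descendants of R, excluding R and N): {F, G, L, P, Q}.
Backdoor paths from R to N:
  P1: R <- P -> N
The empty set is not sufficient: P1 (R <- P -> N) has no collider blocking it and no conditioned non-collider, so it is open.
Try {P}:
  P1: blocked at fork node P ∈ conditioning set.
{P} contains no descendant of R and blocks every backdoor path.
No other singleton works — e.g. {L} leaves P1 open — so {P} is the unique smallest valid adjustment set.

{P}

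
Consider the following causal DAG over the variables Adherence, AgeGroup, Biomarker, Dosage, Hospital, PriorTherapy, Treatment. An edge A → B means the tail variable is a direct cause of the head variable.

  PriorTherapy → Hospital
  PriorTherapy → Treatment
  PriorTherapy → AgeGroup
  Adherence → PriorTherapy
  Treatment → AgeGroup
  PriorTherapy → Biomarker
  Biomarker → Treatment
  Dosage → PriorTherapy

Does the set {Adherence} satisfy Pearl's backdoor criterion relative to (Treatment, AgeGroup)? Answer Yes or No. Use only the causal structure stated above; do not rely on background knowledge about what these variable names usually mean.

Backdoor paths from Treatment to AgeGroup (paths whose first edge points into Treatment):
  P1: Treatment <- PriorTherapy -> AgeGroup
  P2: Treatment <- Biomarker <- PriorTherapy -> AgeGroup
Condition 1 (no descendant of Treatment in the set): holds — descendants of Treatment are {AgeGroup}; none are in {Adherence}.
Condition 2 (every backdoor path blocked by {Adherence}):
  P1: open — no interior node is in the conditioning set.
  P2: open — no interior node is in the conditioning set.
{Adherence} does not satisfy the backdoor criterion.

No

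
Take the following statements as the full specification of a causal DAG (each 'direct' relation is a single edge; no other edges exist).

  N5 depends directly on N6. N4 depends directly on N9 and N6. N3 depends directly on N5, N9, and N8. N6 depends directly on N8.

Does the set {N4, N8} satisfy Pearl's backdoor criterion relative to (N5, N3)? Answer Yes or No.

Backdoor paths from N5 to N3 (paths whose first edge points into N5):
  P1: N5 <- N6 <- N8 -> N3
  P2: N5 <- N6 -> N4 <- N9 -> N3
Condition 1 (no descendant of N5 in the set): holds — descendants of N5 are {N3}; none are in {N4, N8}.
Condition 2 (every backdoor path blocked by {N4, N8}):
  P1: blocked at fork node N8 ∈ conditioning set.
  P2: open — collider(s) N4 are conditioned on (or have a conditioned descendant) and no non-collider on the path is in the set.
{N4, N8} does not satisfy the backdoor criterion.

No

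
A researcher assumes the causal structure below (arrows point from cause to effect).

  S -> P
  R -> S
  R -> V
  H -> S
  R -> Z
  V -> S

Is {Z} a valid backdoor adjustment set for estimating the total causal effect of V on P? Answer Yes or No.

No

Backdoor paths from V to P (paths whose first edge points into V):
  P1: V <- R -> S -> P
Condition 1 (no descendant of V in the set): holds — descendants of V are {P, S}; none are in {Z}.
Condition 2 (every backdoor path blocked by {Z}):
  P1: open — no interior node is in the conditioning set.
{Z} does not satisfy the backdoor criterion.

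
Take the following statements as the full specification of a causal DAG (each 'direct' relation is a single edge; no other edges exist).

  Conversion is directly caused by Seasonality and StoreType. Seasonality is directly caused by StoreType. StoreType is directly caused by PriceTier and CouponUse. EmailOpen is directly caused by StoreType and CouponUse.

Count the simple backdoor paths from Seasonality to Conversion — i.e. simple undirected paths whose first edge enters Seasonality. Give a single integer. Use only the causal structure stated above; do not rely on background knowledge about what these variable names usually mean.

1

A backdoor path from Seasonality to Conversion is any simple undirected path whose first edge points into Seasonality (i.e. leaves Seasonality via a parent).
Parents of Seasonality: {StoreType}.
Enumerating:
  P1: Seasonality <- StoreType -> Conversion
That exhausts the simple backdoor paths. Count: 1.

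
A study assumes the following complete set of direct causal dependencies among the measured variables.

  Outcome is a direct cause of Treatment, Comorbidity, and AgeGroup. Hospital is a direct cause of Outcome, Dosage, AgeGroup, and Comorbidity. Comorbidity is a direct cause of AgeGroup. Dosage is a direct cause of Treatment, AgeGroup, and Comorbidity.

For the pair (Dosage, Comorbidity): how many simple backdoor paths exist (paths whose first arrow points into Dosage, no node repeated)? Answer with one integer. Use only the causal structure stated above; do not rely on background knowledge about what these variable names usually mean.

A backdoor path from Dosage to Comorbidity is any simple undirected path whose first edge points into Dosage (i.e. leaves Dosage via a parent).
Parents of Dosage: {Hospital}.
Enumerating:
  P1: Dosage <- Hospital -> Outcome -> Comorbidity
  P2: Dosage <- Hospital -> Outcome -> AgeGroup <- Comorbidity
  P3: Dosage <- Hospital -> Comorbidity
  P4: Dosage <- Hospital -> AgeGroup <- Outcome -> Comorbidity
  P5: Dosage <- Hospital -> AgeGroup <- Comorbidity
That exhausts the simple backdoor paths. Count: 5.

5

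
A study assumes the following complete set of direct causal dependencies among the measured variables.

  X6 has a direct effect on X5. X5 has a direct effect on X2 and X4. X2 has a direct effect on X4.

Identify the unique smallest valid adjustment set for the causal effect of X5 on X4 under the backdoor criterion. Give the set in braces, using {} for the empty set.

{}

Variables eligible for adjustment (non-descendants of X5, excluding X5 and X4): {X6}.
Backdoor paths from X5 to X4:
  (none)
With no backdoor paths the empty set already satisfies the criterion, and it is trivially minimal.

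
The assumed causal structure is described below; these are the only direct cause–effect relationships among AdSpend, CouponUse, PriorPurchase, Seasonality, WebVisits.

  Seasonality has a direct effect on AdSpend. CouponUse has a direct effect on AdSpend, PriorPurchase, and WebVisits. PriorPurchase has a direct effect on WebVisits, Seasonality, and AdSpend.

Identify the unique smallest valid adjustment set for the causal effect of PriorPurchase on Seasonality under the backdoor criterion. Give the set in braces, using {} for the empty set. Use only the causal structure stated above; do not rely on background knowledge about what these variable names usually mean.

{}

Variables eligible for adjustment (non-descendants of PriorPurchase, excluding PriorPurchase and Seasonality): {CouponUse}.
Backdoor paths from PriorPurchase to Seasonality:
  P1: PriorPurchase <- CouponUse -> AdSpend <- Seasonality
Each backdoor path contains an unconditioned collider, so every path is already blocked with the empty conditioning set:
  P1: blocked at collider AdSpend (neither it nor any descendant is in the conditioning set).
The empty set is therefore the unique smallest valid set.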